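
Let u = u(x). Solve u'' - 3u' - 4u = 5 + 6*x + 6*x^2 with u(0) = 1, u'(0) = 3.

Characteristic equation r² - 3r - 4 = 0 factors as (r - 4)(r + 1) = 0, so r = 4, -1.
Hence u_h = C1*exp(4*x) + C2*exp(-x).
For the particular solution try u_p = A0 + A1*x + A2*x^2. Substituting and matching coefficients of each power of x gives A0 = -41/16, A1 = 3/4, A2 = -3/2, so u_p = -41/16 - 3*x^2/2 + 3*x/4.
General solution: u = -41/16 - 3*x^2/2 + 3*x/4 + C1*exp(4*x) + C2*exp(-x).
Apply the initial conditions: u(0) = -41/16 + C1 + C2 = 1 and u'(0) = 3/4 - C2 + 4*C1 = 3. Solving gives C1 = 93/80, C2 = 12/5.

u = -41/16 - 3*x**2/2 + 3*x/4 + 12*exp(-x)/5 + 93*exp(4*x)/80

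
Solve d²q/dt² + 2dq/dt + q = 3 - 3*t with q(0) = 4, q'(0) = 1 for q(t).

q = 9 - 5*exp(-t) - 3*t - t*exp(-t)

Characteristic equation r² + 2r + 1 = 0 has discriminant (2)² - 4·(1) = 0, so r = -1 is a repeated root.
Hence q_h = (C1 + C2*t)*exp(-t).
For the particular solution try q_p = A0 + A1*t. Substituting and matching coefficients of each power of t gives A0 = 9, A1 = -3, so q_p = 9 - 3*t.
General solution: q = 9 - 3*t + C1*exp(-t) + C2*t*exp(-t).
Apply the initial conditions: q(0) = 9 + C1 = 4 and q'(0) = -3 + C2 - C1 = 1. Solving gives C1 = -5, C2 = -1.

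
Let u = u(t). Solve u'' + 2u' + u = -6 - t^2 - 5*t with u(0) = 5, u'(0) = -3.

u = -2 - t - t**2 + 7*exp(-t) + 5*t*exp(-t)

Characteristic equation r² + 2r + 1 = 0 has discriminant (2)² - 4·(1) = 0, so r = -1 is a repeated root.
Hence u_h = (C1 + C2*t)*exp(-t).
For the particular solution try u_p = A0 + A1*t + A2*t^2. Substituting and matching coefficients of each power of t gives A0 = -2, A1 = -1, A2 = -1, so u_p = -2 - t - t^2.
General solution: u = -2 - t - t^2 + C1*exp(-t) + C2*t*exp(-t).
Apply the initial conditions: u(0) = -2 + C1 = 5 and u'(0) = -1 + C2 - C1 = -3. Solving gives C1 = 7, C2 = 5.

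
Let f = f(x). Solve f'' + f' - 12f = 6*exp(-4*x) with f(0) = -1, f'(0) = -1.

Characteristic equation r² + r - 12 = 0 factors as (r + 4)(r - 3) = 0, so r = -4, 3.
Hence f_h = C1*exp(-4*x) + C2*exp(3*x).
Since exp(-4*x) solves the homogeneous equation (r = -4 is a root of multiplicity 1), multiply the trial by x. Try f_p = A*x*exp(-4*x). Substituting into the equation and dividing by exp(-4*x) gives A = -6/7, so f_p = -6*x*exp(-4*x)/7.
General solution: f = C1*exp(-4*x) + C2*exp(3*x) - 6*x*exp(-4*x)/7.
Apply the initial conditions: f(0) = C1 + C2 = -1 and f'(0) = -6/7 - 4*C1 + 3*C2 = -1. Solving gives C1 = -20/49, C2 = -29/49.

f = -29*exp(3*x)/49 - 20*exp(-4*x)/49 - 6*x*exp(-4*x)/7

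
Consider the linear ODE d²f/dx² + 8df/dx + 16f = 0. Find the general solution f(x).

Characteristic equation r² + 8r + 16 = 0 has discriminant (8)² - 4·(16) = 0, so r = -4 is a repeated root.
Hence f_h = (C1 + C2*x)*exp(-4*x).

f = C1*exp(-4*x) + C2*x*exp(-4*x)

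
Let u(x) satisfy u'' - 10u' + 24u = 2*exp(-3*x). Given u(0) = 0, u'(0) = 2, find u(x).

u = -8*exp(4*x)/7 + 2*exp(-3*x)/63 + 10*exp(6*x)/9

Characteristic equation r² - 10r + 24 = 0 factors as (r - 4)(r - 6) = 0, so r = 4, 6.
Hence u_h = C1*exp(4*x) + C2*exp(6*x).
Try u_p = A*exp(-3*x). Substituting into the equation and dividing by exp(-3*x) gives A = 2/63, so u_p = 2*exp(-3*x)/63.
General solution: u = 2*exp(-3*x)/63 + C1*exp(4*x) + C2*exp(6*x).
Apply the initial conditions: u(0) = 2/63 + C1 + C2 = 0 and u'(0) = -2/21 + 4*C1 + 6*C2 = 2. Solving gives C1 = -8/7, C2 = 10/9.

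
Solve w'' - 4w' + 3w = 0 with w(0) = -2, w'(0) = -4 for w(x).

Characteristic equation r² - 4r + 3 = 0 factors as (r - 3)(r - 1) = 0, so r = 3, 1.
Hence w_h = C1*exp(3*x) + C2*exp(x).
Apply the initial conditions: w(0) = C1 + C2 = -2 and w'(0) = C2 + 3*C1 = -4. Solving gives C1 = -1, C2 = -1.

w = -exp(x) - exp(3*x)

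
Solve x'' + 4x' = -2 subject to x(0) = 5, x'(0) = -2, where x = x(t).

Characteristic equation r² + 4r = 0 factors as (r + 4)r = 0, so r = -4, 0.
Hence x_h = C1*exp(-4*t) + C2.
Since 1 solves the homogeneous equation (r = 0 is a root of multiplicity 1), multiply the trial by t. Try x_p = A*t. Substituting into the equation and dividing by 1 gives A = -1/2, so x_p = -t/2.
General solution: x = C2 - t/2 + C1*exp(-4*t).
Apply the initial conditions: x(0) = C1 + C2 = 5 and x'(0) = -1/2 - 4*C1 = -2. Solving gives C1 = 3/8, C2 = 37/8.

x = 37/8 - t/2 + 3*exp(-4*t)/8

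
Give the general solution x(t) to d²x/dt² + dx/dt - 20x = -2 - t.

Characteristic equation r² + r - 20 = 0 factors as (r + 5)(r - 4) = 0, so r = -5, 4.
Hence x_h = C1*exp(-5*t) + C2*exp(4*t).
For the particular solution try x_p = A0 + A1*t. Substituting and matching coefficients of each power of t gives A0 = 41/400, A1 = 1/20, so x_p = 41/400 + t/20.

x = 41/400 + t/20 + C1*exp(-5*t) + C2*exp(4*t)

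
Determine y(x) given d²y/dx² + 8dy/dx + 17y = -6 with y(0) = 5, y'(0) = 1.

y = -6/17 + 91*cos(x)*exp(-4*x)/17 + 381*exp(-4*x)*sin(x)/17

Characteristic equation r² + 8r + 17 = 0 has discriminant (8)² - 4·(17) = -4 < 0, so r = -4 ± i.
Hence y_h = C1*cos(x)*exp(-4*x) + C2*exp(-4*x)*sin(x).
For the particular solution try y_p = A0. Substituting and matching coefficients of each power of x gives A0 = -6/17, so y_p = -6/17.
General solution: y = -6/17 + C1*cos(x)*exp(-4*x) + C2*exp(-4*x)*sin(x).
Apply the initial conditions: y(0) = -6/17 + C1 = 5 and y'(0) = C2 - 4*C1 = 1. Solving gives C1 = 91/17, C2 = 381/17.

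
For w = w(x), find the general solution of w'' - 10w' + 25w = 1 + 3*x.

w = 11/125 + 3*x/25 + C1*exp(5*x) + C2*x*exp(5*x)

Characteristic equation r² - 10r + 25 = 0 has discriminant (-10)² - 4·(25) = 0, so r = 5 is a repeated root.
Hence w_h = (C1 + C2*x)*exp(5*x).
For the particular solution try w_p = A0 + A1*x. Substituting and matching coefficients of each power of x gives A0 = 11/125, A1 = 3/25, so w_p = 11/125 + 3*x/25.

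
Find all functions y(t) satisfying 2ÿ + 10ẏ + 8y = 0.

y = C1*exp(-t) + C2*exp(-4*t)

Divide through by 2: y'' + 5y' + 4y = 0.
Characteristic equation r² + 5r + 4 = 0 factors as (r + 1)(r + 4) = 0, so r = -1, -4.
Hence y_h = C1*exp(-t) + C2*exp(-4*t).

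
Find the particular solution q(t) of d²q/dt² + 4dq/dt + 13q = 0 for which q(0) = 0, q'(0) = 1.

Characteristic equation r² + 4r + 13 = 0 has discriminant (4)² - 4·(13) = -36 < 0, so r = -2 ± 3i.
Hence q_h = C1*cos(3*t)*exp(-2*t) + C2*exp(-2*t)*sin(3*t).
Apply the initial conditions: q(0) = C1 = 0 and q'(0) = -2*C1 + 3*C2 = 1. Solving gives C1 = 0, C2 = 1/3.

q = exp(-2*t)*sin(3*t)/3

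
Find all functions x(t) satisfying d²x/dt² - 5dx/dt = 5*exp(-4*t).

Characteristic equation r² - 5r = 0 factors as (r - 5)r = 0, so r = 5, 0.
Hence x_h = C1*exp(5*t) + C2.
Try x_p = A*exp(-4*t). Substituting into the equation and dividing by exp(-4*t) gives A = 5/36, so x_p = 5*exp(-4*t)/36.

x = C2 + 5*exp(-4*t)/36 + C1*exp(5*t)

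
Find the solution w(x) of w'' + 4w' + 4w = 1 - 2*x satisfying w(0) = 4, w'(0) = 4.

w = 3/4 - x/2 + 13*exp(-2*x)/4 + 11*x*exp(-2*x)

Characteristic equation r² + 4r + 4 = 0 has discriminant (4)² - 4·(4) = 0, so r = -2 is a repeated root.
Hence w_h = (C1 + C2*x)*exp(-2*x).
For the particular solution try w_p = A0 + A1*x. Substituting and matching coefficients of each power of x gives A0 = 3/4, A1 = -1/2, so w_p = 3/4 - x/2.
General solution: w = 3/4 - x/2 + C1*exp(-2*x) + C2*x*exp(-2*x).
Apply the initial conditions: w(0) = 3/4 + C1 = 4 and w'(0) = -1/2 + C2 - 2*C1 = 4. Solving gives C1 = 13/4, C2 = 11.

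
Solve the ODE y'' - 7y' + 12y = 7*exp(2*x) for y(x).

Characteristic equation r² - 7r + 12 = 0 factors as (r - 4)(r - 3) = 0, so r = 4, 3.
Hence y_h = C1*exp(4*x) + C2*exp(3*x).
Try y_p = A*exp(2*x). Substituting into the equation and dividing by exp(2*x) gives A = 7/2, so y_p = 7*exp(2*x)/2.

y = 7*exp(2*x)/2 + C1*exp(4*x) + C2*exp(3*x)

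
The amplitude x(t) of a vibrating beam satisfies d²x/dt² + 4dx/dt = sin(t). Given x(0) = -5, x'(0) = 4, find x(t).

x = -15/4 - 69*exp(-4*t)/68 - 4*cos(t)/17 - sin(t)/17

Characteristic equation r² + 4r = 0 factors as (r + 4)r = 0, so r = -4, 0.
Hence x_h = C1*exp(-4*t) + C2.
Try x_p = A*cos(t) + B*sin(t). Substituting and equating the coefficients of cos(t) and sin(t) gives A = -4/17, B = -1/17, so x_p = -4*cos(t)/17 - sin(t)/17.
General solution: x = C2 - 4*cos(t)/17 - sin(t)/17 + C1*exp(-4*t).
Apply the initial conditions: x(0) = -4/17 + C1 + C2 = -5 and x'(0) = -1/17 - 4*C1 = 4. Solving gives C1 = -69/68, C2 = -15/4.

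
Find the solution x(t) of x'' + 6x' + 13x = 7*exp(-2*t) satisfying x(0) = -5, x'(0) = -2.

Characteristic equation r² + 6r + 13 = 0 has discriminant (6)² - 4·(13) = -16 < 0, so r = -3 ± 2i.
Hence x_h = C1*cos(2*t)*exp(-3*t) + C2*exp(-3*t)*sin(2*t).
Try x_p = A*exp(-2*t). Substituting into the equation and dividing by exp(-2*t) gives A = 7/5, so x_p = 7*exp(-2*t)/5.
General solution: x = 7*exp(-2*t)/5 + C1*cos(2*t)*exp(-3*t) + C2*exp(-3*t)*sin(2*t).
Apply the initial conditions: x(0) = 7/5 + C1 = -5 and x'(0) = -14/5 - 3*C1 + 2*C2 = -2. Solving gives C1 = -32/5, C2 = -46/5.

x = 7*exp(-2*t)/5 - 46*exp(-3*t)*sin(2*t)/5 - 32*cos(2*t)*exp(-3*t)/5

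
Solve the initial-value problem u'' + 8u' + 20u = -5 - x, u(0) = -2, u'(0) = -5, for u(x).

Characteristic equation r² + 8r + 20 = 0 has discriminant (8)² - 4·(20) = -16 < 0, so r = -4 ± 2i.
Hence u_h = C1*cos(2*x)*exp(-4*x) + C2*exp(-4*x)*sin(2*x).
For the particular solution try u_p = A0 + A1*x. Substituting and matching coefficients of each power of x gives A0 = -23/100, A1 = -1/20, so u_p = -23/100 - x/20.
General solution: u = -23/100 - x/20 + C1*cos(2*x)*exp(-4*x) + C2*exp(-4*x)*sin(2*x).
Apply the initial conditions: u(0) = -23/100 + C1 = -2 and u'(0) = -1/20 - 4*C1 + 2*C2 = -5. Solving gives C1 = -177/100, C2 = -1203/200.

u = -23/100 - x/20 - 1203*exp(-4*x)*sin(2*x)/200 - 177*cos(2*x)*exp(-4*x)/100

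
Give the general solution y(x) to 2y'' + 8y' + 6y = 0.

Divide through by 2: y'' + 4y' + 3y = 0.
Characteristic equation r² + 4r + 3 = 0 factors as (r + 3)(r + 1) = 0, so r = -3, -1.
Hence y_h = C1*exp(-3*x) + C2*exp(-x).

y = C1*exp(-3*x) + C2*exp(-x)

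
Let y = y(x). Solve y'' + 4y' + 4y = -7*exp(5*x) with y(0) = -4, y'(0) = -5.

y = -27*exp(-2*x)/7 - exp(5*x)/7 - 12*x*exp(-2*x)

Characteristic equation r² + 4r + 4 = 0 has discriminant (4)² - 4·(4) = 0, so r = -2 is a repeated root.
Hence y_h = (C1 + C2*x)*exp(-2*x).
Try y_p = A*exp(5*x). Substituting into the equation and dividing by exp(5*x) gives A = -1/7, so y_p = -exp(5*x)/7.
General solution: y = -exp(5*x)/7 + C1*exp(-2*x) + C2*x*exp(-2*x).
Apply the initial conditions: y(0) = -1/7 + C1 = -4 and y'(0) = -5/7 + C2 - 2*C1 = -5. Solving gives C1 = -27/7, C2 = -12.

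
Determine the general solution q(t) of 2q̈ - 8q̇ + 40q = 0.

Divide through by 2: q'' - 4q' + 20q = 0.
Characteristic equation r² - 4r + 20 = 0 has discriminant (-4)² - 4·(20) = -64 < 0, so r = 2 ± 4i.
Hence q_h = C1*cos(4*t)*exp(2*t) + C2*exp(2*t)*sin(4*t).

q = C1*cos(4*t)*exp(2*t) + C2*exp(2*t)*sin(4*t)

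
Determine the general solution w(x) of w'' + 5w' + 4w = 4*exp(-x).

w = C1*exp(-x) + C2*exp(-4*x) + 4*x*exp(-x)/3

Characteristic equation r² + 5r + 4 = 0 factors as (r + 1)(r + 4) = 0, so r = -1, -4.
Hence w_h = C1*exp(-x) + C2*exp(-4*x).
Since exp(-x) solves the homogeneous equation (r = -1 is a root of multiplicity 1), multiply the trial by x. Try w_p = A*x*exp(-x). Substituting into the equation and dividing by exp(-x) gives A = 4/3, so w_p = 4*x*exp(-x)/3.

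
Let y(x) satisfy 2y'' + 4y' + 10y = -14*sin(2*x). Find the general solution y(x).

Divide through by 2: y'' + 2y' + 5y = -7*sin(2*x).
Characteristic equation r² + 2r + 5 = 0 has discriminant (2)² - 4·(5) = -16 < 0, so r = -1 ± 2i.
Hence y_h = C1*cos(2*x)*exp(-x) + C2*exp(-x)*sin(2*x).
Try y_p = A*cos(2*x) + B*sin(2*x). Substituting and equating the coefficients of cos(2x) and sin(2x) gives A = 28/17, B = -7/17, so y_p = -7*sin(2*x)/17 + 28*cos(2*x)/17.

y = -7*sin(2*x)/17 + 28*cos(2*x)/17 + C1*cos(2*x)*exp(-x) + C2*exp(-x)*sin(2*x)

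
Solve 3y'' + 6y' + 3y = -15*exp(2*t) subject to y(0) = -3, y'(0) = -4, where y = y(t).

y = -22*exp(-t)/9 - 5*exp(2*t)/9 - 16*t*exp(-t)/3

Divide through by 3: y'' + 2y' + y = -5*exp(2*t).
Characteristic equation r² + 2r + 1 = 0 has discriminant (2)² - 4·(1) = 0, so r = -1 is a repeated root.
Hence y_h = (C1 + C2*t)*exp(-t).
Try y_p = A*exp(2*t). Substituting into the equation and dividing by exp(2*t) gives A = -5/9, so y_p = -5*exp(2*t)/9.
General solution: y = -5*exp(2*t)/9 + C1*exp(-t) + C2*t*exp(-t).
Apply the initial conditions: y(0) = -5/9 + C1 = -3 and y'(0) = -10/9 + C2 - C1 = -4. Solving gives C1 = -22/9, C2 = -16/3.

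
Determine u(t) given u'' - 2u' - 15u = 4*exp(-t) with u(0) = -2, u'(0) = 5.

u = -13*exp(-3*t)/8 - exp(-t)/3 - exp(5*t)/24

Characteristic equation r² - 2r - 15 = 0 factors as (r - 5)(r + 3) = 0, so r = 5, -3.
Hence u_h = C1*exp(5*t) + C2*exp(-3*t).
Try u_p = A*exp(-t). Substituting into the equation and dividing by exp(-t) gives A = -1/3, so u_p = -exp(-t)/3.
General solution: u = -exp(-t)/3 + C1*exp(5*t) + C2*exp(-3*t).
Apply the initial conditions: u(0) = -1/3 + C1 + C2 = -2 and u'(0) = 1/3 - 3*C2 + 5*C1 = 5. Solving gives C1 = -1/24, C2 = -13/8.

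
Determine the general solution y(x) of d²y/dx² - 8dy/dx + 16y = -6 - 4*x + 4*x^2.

Characteristic equation r² - 8r + 16 = 0 has discriminant (-8)² - 4·(16) = 0, so r = 4 is a repeated root.
Hence y_h = (C1 + C2*x)*exp(4*x).
For the particular solution try y_p = A0 + A1*x + A2*x^2. Substituting and matching coefficients of each power of x gives A0 = -13/32, A1 = 0, A2 = 1/4, so y_p = -13/32 + x^2/4.

y = -13/32 + x**2/4 + C1*exp(4*x) + C2*x*exp(4*x)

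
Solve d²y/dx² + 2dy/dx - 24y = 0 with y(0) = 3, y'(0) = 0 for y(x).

y = 6*exp(-6*x)/5 + 9*exp(4*x)/5

Characteristic equation r² + 2r - 24 = 0 factors as (r - 4)(r + 6) = 0, so r = 4, -6.
Hence y_h = C1*exp(4*x) + C2*exp(-6*x).
Apply the initial conditions: y(0) = C1 + C2 = 3 and y'(0) = -6*C2 + 4*C1 = 0. Solving gives C1 = 9/5, C2 = 6/5.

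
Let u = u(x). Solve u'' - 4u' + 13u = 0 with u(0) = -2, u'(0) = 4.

Characteristic equation r² - 4r + 13 = 0 has discriminant (-4)² - 4·(13) = -36 < 0, so r = 2 ± 3i.
Hence u_h = C1*cos(3*x)*exp(2*x) + C2*exp(2*x)*sin(3*x).
Apply the initial conditions: u(0) = C1 = -2 and u'(0) = 2*C1 + 3*C2 = 4. Solving gives C1 = -2, C2 = 8/3.

u = -2*cos(3*x)*exp(2*x) + 8*exp(2*x)*sin(3*x)/3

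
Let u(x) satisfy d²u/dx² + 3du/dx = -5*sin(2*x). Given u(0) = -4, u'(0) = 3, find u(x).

u = -23/6 - 29*exp(-3*x)/39 + 5*sin(2*x)/13 + 15*cos(2*x)/26

Characteristic equation r² + 3r = 0 factors as (r + 3)r = 0, so r = -3, 0.
Hence u_h = C1*exp(-3*x) + C2.
Try u_p = A*cos(2*x) + B*sin(2*x). Substituting and equating the coefficients of cos(2x) and sin(2x) gives A = 15/26, B = 5/13, so u_p = 5*sin(2*x)/13 + 15*cos(2*x)/26.
General solution: u = C2 + 5*sin(2*x)/13 + 15*cos(2*x)/26 + C1*exp(-3*x).
Apply the initial conditions: u(0) = 15/26 + C1 + C2 = -4 and u'(0) = 10/13 - 3*C1 = 3. Solving gives C1 = -29/39, C2 = -23/6.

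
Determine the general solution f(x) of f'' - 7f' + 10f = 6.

Characteristic equation r² - 7r + 10 = 0 factors as (r - 5)(r - 2) = 0, so r = 5, 2.
Hence f_h = C1*exp(5*x) + C2*exp(2*x).
For the particular solution try f_p = A0. Substituting and matching coefficients of each power of x gives A0 = 3/5, so f_p = 3/5.

f = 3/5 + C1*exp(5*x) + C2*exp(2*x)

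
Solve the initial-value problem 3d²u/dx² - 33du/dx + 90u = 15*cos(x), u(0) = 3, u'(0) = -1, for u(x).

u = -562*exp(6*x)/37 - 55*sin(x)/962 + 145*cos(x)/962 + 469*exp(5*x)/26

Divide through by 3: u'' - 11u' + 30u = 5*cos(x).
Characteristic equation r² - 11r + 30 = 0 factors as (r - 5)(r - 6) = 0, so r = 5, 6.
Hence u_h = C1*exp(5*x) + C2*exp(6*x).
Try u_p = A*cos(x) + B*sin(x). Substituting and equating the coefficients of cos(x) and sin(x) gives A = 145/962, B = -55/962, so u_p = -55*sin(x)/962 + 145*cos(x)/962.
General solution: u = -55*sin(x)/962 + 145*cos(x)/962 + C1*exp(5*x) + C2*exp(6*x).
Apply the initial conditions: u(0) = 145/962 + C1 + C2 = 3 and u'(0) = -55/962 + 5*C1 + 6*C2 = -1. Solving gives C1 = 469/26, C2 = -562/37.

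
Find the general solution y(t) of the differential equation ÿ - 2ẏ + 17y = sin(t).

Characteristic equation r² - 2r + 17 = 0 has discriminant (-2)² - 4·(17) = -64 < 0, so r = 1 ± 4i.
Hence y_h = C1*cos(4*t)*exp(t) + C2*exp(t)*sin(4*t).
Try y_p = A*cos(t) + B*sin(t). Substituting and equating the coefficients of cos(t) and sin(t) gives A = 1/130, B = 4/65, so y_p = cos(t)/130 + 4*sin(t)/65.

y = cos(t)/130 + 4*sin(t)/65 + C1*cos(4*t)*exp(t) + C2*exp(t)*sin(4*t)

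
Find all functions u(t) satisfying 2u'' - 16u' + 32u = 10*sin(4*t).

u = 5*cos(4*t)/32 + C1*exp(4*t) + C2*t*exp(4*t)

Divide through by 2: u'' - 8u' + 16u = 5*sin(4*t).
Characteristic equation r² - 8r + 16 = 0 has discriminant (-8)² - 4·(16) = 0, so r = 4 is a repeated root.
Hence u_h = (C1 + C2*t)*exp(4*t).
Try u_p = A*cos(4*t) + B*sin(4*t). Substituting and equating the coefficients of cos(4t) and sin(4t) gives A = 5/32, B = 0, so u_p = 5*cos(4*t)/32.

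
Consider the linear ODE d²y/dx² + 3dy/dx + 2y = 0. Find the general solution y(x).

y = C1*exp(-x) + C2*exp(-2*x)

Characteristic equation r² + 3r + 2 = 0 factors as (r + 1)(r + 2) = 0, so r = -1, -2.
Hence y_h = C1*exp(-x) + C2*exp(-2*x).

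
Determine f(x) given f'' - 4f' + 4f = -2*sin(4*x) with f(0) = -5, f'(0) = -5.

Characteristic equation r² - 4r + 4 = 0 has discriminant (-4)² - 4·(4) = 0, so r = 2 is a repeated root.
Hence f_h = (C1 + C2*x)*exp(2*x).
Try f_p = A*cos(4*x) + B*sin(4*x). Substituting and equating the coefficients of cos(4x) and sin(4x) gives A = -2/25, B = 3/50, so f_p = -2*cos(4*x)/25 + 3*sin(4*x)/50.
General solution: f = -2*cos(4*x)/25 + 3*sin(4*x)/50 + C1*exp(2*x) + C2*x*exp(2*x).
Apply the initial conditions: f(0) = -2/25 + C1 = -5 and f'(0) = 6/25 + C2 + 2*C1 = -5. Solving gives C1 = -123/25, C2 = 23/5.

f = -123*exp(2*x)/25 - 2*cos(4*x)/25 + 3*sin(4*x)/50 + 23*x*exp(2*x)/5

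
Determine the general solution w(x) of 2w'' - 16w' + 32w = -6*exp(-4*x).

Divide through by 2: w'' - 8w' + 16w = -3*exp(-4*x).
Characteristic equation r² - 8r + 16 = 0 has discriminant (-8)² - 4·(16) = 0, so r = 4 is a repeated root.
Hence w_h = (C1 + C2*x)*exp(4*x).
Try w_p = A*exp(-4*x). Substituting into the equation and dividing by exp(-4*x) gives A = -3/64, so w_p = -3*exp(-4*x)/64.

w = -3*exp(-4*x)/64 + C1*exp(4*x) + C2*x*exp(4*x)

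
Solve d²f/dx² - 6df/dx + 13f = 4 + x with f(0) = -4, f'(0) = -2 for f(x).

f = 58/169 + x/13 - 734*cos(2*x)*exp(3*x)/169 + 1851*exp(3*x)*sin(2*x)/338

Characteristic equation r² - 6r + 13 = 0 has discriminant (-6)² - 4·(13) = -16 < 0, so r = 3 ± 2i.
Hence f_h = C1*cos(2*x)*exp(3*x) + C2*exp(3*x)*sin(2*x).
For the particular solution try f_p = A0 + A1*x. Substituting and matching coefficients of each power of x gives A0 = 58/169, A1 = 1/13, so f_p = 58/169 + x/13.
General solution: f = 58/169 + x/13 + C1*cos(2*x)*exp(3*x) + C2*exp(3*x)*sin(2*x).
Apply the initial conditions: f(0) = 58/169 + C1 = -4 and f'(0) = 1/13 + 2*C2 + 3*C1 = -2. Solving gives C1 = -734/169, C2 = 1851/338.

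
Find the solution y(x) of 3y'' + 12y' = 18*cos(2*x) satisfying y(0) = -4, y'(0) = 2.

Divide through by 3: y'' + 4y' = 6*cos(2*x).
Characteristic equation r² + 4r = 0 factors as (r + 4)r = 0, so r = -4, 0.
Hence y_h = C1*exp(-4*x) + C2.
Try y_p = A*cos(2*x) + B*sin(2*x). Substituting and equating the coefficients of cos(2x) and sin(2x) gives A = -3/10, B = 3/5, so y_p = -3*cos(2*x)/10 + 3*sin(2*x)/5.
General solution: y = C2 - 3*cos(2*x)/10 + 3*sin(2*x)/5 + C1*exp(-4*x).
Apply the initial conditions: y(0) = -3/10 + C1 + C2 = -4 and y'(0) = 6/5 - 4*C1 = 2. Solving gives C1 = -1/5, C2 = -7/2.

y = -7/2 - 3*cos(2*x)/10 - exp(-4*x)/5 + 3*sin(2*x)/5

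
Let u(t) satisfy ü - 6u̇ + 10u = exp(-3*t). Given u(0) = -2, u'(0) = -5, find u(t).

u = exp(-3*t)/37 - 75*cos(t)*exp(3*t)/37 + 43*exp(3*t)*sin(t)/37

Characteristic equation r² - 6r + 10 = 0 has discriminant (-6)² - 4·(10) = -4 < 0, so r = 3 ± i.
Hence u_h = C1*cos(t)*exp(3*t) + C2*exp(3*t)*sin(t).
Try u_p = A*exp(-3*t). Substituting into the equation and dividing by exp(-3*t) gives A = 1/37, so u_p = exp(-3*t)/37.
General solution: u = exp(-3*t)/37 + C1*cos(t)*exp(3*t) + C2*exp(3*t)*sin(t).
Apply the initial conditions: u(0) = 1/37 + C1 = -2 and u'(0) = -3/37 + C2 + 3*C1 = -5. Solving gives C1 = -75/37, C2 = 43/37.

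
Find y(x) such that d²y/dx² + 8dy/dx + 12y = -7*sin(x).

y = -77*sin(x)/185 + 56*cos(x)/185 + C1*exp(-2*x) + C2*exp(-6*x)

Characteristic equation r² + 8r + 12 = 0 factors as (r + 2)(r + 6) = 0, so r = -2, -6.
Hence y_h = C1*exp(-2*x) + C2*exp(-6*x).
Try y_p = A*cos(x) + B*sin(x). Substituting and equating the coefficients of cos(x) and sin(x) gives A = 56/185, B = -77/185, so y_p = -77*sin(x)/185 + 56*cos(x)/185.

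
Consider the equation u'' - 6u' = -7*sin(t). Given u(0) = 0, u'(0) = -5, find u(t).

u = 2 - 42*cos(t)/37 - 32*exp(6*t)/37 + 7*sin(t)/37

Characteristic equation r² - 6r = 0 factors as (r - 6)r = 0, so r = 6, 0.
Hence u_h = C1*exp(6*t) + C2.
Try u_p = A*cos(t) + B*sin(t). Substituting and equating the coefficients of cos(t) and sin(t) gives A = -42/37, B = 7/37, so u_p = -42*cos(t)/37 + 7*sin(t)/37.
General solution: u = C2 - 42*cos(t)/37 + 7*sin(t)/37 + C1*exp(6*t).
Apply the initial conditions: u(0) = -42/37 + C1 + C2 = 0 and u'(0) = 7/37 + 6*C1 = -5. Solving gives C1 = -32/37, C2 = 2.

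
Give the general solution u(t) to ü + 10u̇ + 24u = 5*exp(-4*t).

u = C1*exp(-6*t) + C2*exp(-4*t) + 5*t*exp(-4*t)/2

Characteristic equation r² + 10r + 24 = 0 factors as (r + 6)(r + 4) = 0, so r = -6, -4.
Hence u_h = C1*exp(-6*t) + C2*exp(-4*t).
Since exp(-4*t) solves the homogeneous equation (r = -4 is a root of multiplicity 1), multiply the trial by t. Try u_p = A*t*exp(-4*t). Substituting into the equation and dividing by exp(-4*t) gives A = 5/2, so u_p = 5*t*exp(-4*t)/2.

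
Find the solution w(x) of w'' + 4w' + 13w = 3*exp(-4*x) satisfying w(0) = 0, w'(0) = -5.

Characteristic equation r² + 4r + 13 = 0 has discriminant (4)² - 4·(13) = -36 < 0, so r = -2 ± 3i.
Hence w_h = C1*cos(3*x)*exp(-2*x) + C2*exp(-2*x)*sin(3*x).
Try w_p = A*exp(-4*x). Substituting into the equation and dividing by exp(-4*x) gives A = 3/13, so w_p = 3*exp(-4*x)/13.
General solution: w = 3*exp(-4*x)/13 + C1*cos(3*x)*exp(-2*x) + C2*exp(-2*x)*sin(3*x).
Apply the initial conditions: w(0) = 3/13 + C1 = 0 and w'(0) = -12/13 - 2*C1 + 3*C2 = -5. Solving gives C1 = -3/13, C2 = -59/39.

w = 3*exp(-4*x)/13 - 59*exp(-2*x)*sin(3*x)/39 - 3*cos(3*x)*exp(-2*x)/13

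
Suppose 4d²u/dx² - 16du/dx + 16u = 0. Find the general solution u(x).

u = C1*exp(2*x) + C2*x*exp(2*x)

Divide through by 4: u'' - 4u' + 4u = 0.
Characteristic equation r² - 4r + 4 = 0 has discriminant (-4)² - 4·(4) = 0, so r = 2 is a repeated root.
Hence u_h = (C1 + C2*x)*exp(2*x).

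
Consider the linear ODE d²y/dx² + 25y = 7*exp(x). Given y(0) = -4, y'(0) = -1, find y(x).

y = -111*cos(5*x)/26 - 33*sin(5*x)/130 + 7*exp(x)/26

Characteristic equation r² + 25 = 0 has discriminant (0)² - 4·(25) = -100 < 0, so r = ± 5i.
Hence y_h = C1*cos(5*x) + C2*sin(5*x).
Try y_p = A*exp(x). Substituting into the equation and dividing by exp(x) gives A = 7/26, so y_p = 7*exp(x)/26.
General solution: y = 7*exp(x)/26 + C1*cos(5*x) + C2*sin(5*x).
Apply the initial conditions: y(0) = 7/26 + C1 = -4 and y'(0) = 7/26 + 5*C2 = -1. Solving gives C1 = -111/26, C2 = -33/130.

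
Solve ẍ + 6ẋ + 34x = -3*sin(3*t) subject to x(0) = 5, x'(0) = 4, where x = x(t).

x = -75*sin(3*t)/949 + 54*cos(3*t)/949 + 4691*cos(5*t)*exp(-3*t)/949 + 18094*exp(-3*t)*sin(5*t)/4745

Characteristic equation r² + 6r + 34 = 0 has discriminant (6)² - 4·(34) = -100 < 0, so r = -3 ± 5i.
Hence x_h = C1*cos(5*t)*exp(-3*t) + C2*exp(-3*t)*sin(5*t).
Try x_p = A*cos(3*t) + B*sin(3*t). Substituting and equating the coefficients of cos(3t) and sin(3t) gives A = 54/949, B = -75/949, so x_p = -75*sin(3*t)/949 + 54*cos(3*t)/949.
General solution: x = -75*sin(3*t)/949 + 54*cos(3*t)/949 + C1*cos(5*t)*exp(-3*t) + C2*exp(-3*t)*sin(5*t).
Apply the initial conditions: x(0) = 54/949 + C1 = 5 and x'(0) = -225/949 - 3*C1 + 5*C2 = 4. Solving gives C1 = 4691/949, C2 = 18094/4745.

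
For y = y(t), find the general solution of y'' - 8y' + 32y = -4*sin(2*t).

y = -7*sin(2*t)/65 - 4*cos(2*t)/65 + C1*cos(4*t)*exp(4*t) + C2*exp(4*t)*sin(4*t)

Characteristic equation r² - 8r + 32 = 0 has discriminant (-8)² - 4·(32) = -64 < 0, so r = 4 ± 4i.
Hence y_h = C1*cos(4*t)*exp(4*t) + C2*exp(4*t)*sin(4*t).
Try y_p = A*cos(2*t) + B*sin(2*t). Substituting and equating the coefficients of cos(2t) and sin(2t) gives A = -4/65, B = -7/65, so y_p = -7*sin(2*t)/65 - 4*cos(2*t)/65.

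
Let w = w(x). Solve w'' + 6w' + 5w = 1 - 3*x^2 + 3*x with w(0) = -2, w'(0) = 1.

w = -251/125 - 3*x**2/5 - exp(-x)/4 + 51*x/25 + 129*exp(-5*x)/500

Characteristic equation r² + 6r + 5 = 0 factors as (r + 5)(r + 1) = 0, so r = -5, -1.
Hence w_h = C1*exp(-5*x) + C2*exp(-x).
For the particular solution try w_p = A0 + A1*x + A2*x^2. Substituting and matching coefficients of each power of x gives A0 = -251/125, A1 = 51/25, A2 = -3/5, so w_p = -251/125 - 3*x^2/5 + 51*x/25.
General solution: w = -251/125 - 3*x^2/5 + 51*x/25 + C1*exp(-5*x) + C2*exp(-x).
Apply the initial conditions: w(0) = -251/125 + C1 + C2 = -2 and w'(0) = 51/25 - C2 - 5*C1 = 1. Solving gives C1 = 129/500, C2 = -1/4.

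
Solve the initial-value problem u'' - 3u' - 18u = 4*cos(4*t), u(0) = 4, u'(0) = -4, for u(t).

u = -34*cos(4*t)/325 - 12*sin(4*t)/325 + 110*exp(6*t)/117 + 712*exp(-3*t)/225

Characteristic equation r² - 3r - 18 = 0 factors as (r - 6)(r + 3) = 0, so r = 6, -3.
Hence u_h = C1*exp(6*t) + C2*exp(-3*t).
Try u_p = A*cos(4*t) + B*sin(4*t). Substituting and equating the coefficients of cos(4t) and sin(4t) gives A = -34/325, B = -12/325, so u_p = -34*cos(4*t)/325 - 12*sin(4*t)/325.
General solution: u = -34*cos(4*t)/325 - 12*sin(4*t)/325 + C1*exp(6*t) + C2*exp(-3*t).
Apply the initial conditions: u(0) = -34/325 + C1 + C2 = 4 and u'(0) = -48/325 - 3*C2 + 6*C1 = -4. Solving gives C1 = 110/117, C2 = 712/225.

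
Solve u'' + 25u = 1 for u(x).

u = 1/25 + C1*cos(5*x) + C2*sin(5*x)

Characteristic equation r² + 25 = 0 has discriminant (0)² - 4·(25) = -100 < 0, so r = ± 5i.
Hence u_h = C1*cos(5*x) + C2*sin(5*x).
For the particular solution try u_p = A0. Substituting and matching coefficients of each power of x gives A0 = 1/25, so u_p = 1/25.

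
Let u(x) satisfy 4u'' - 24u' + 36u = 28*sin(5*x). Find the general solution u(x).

u = -28*sin(5*x)/289 + 105*cos(5*x)/578 + C1*exp(3*x) + C2*x*exp(3*x)

Divide through by 4: u'' - 6u' + 9u = 7*sin(5*x).
Characteristic equation r² - 6r + 9 = 0 has discriminant (-6)² - 4·(9) = 0, so r = 3 is a repeated root.
Hence u_h = (C1 + C2*x)*exp(3*x).
Try u_p = A*cos(5*x) + B*sin(5*x). Substituting and equating the coefficients of cos(5x) and sin(5x) gives A = 105/578, B = -28/289, so u_p = -28*sin(5*x)/289 + 105*cos(5*x)/578.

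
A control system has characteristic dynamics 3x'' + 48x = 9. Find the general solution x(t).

Divide through by 3: x'' + 16x = 3.
Characteristic equation r² + 16 = 0 has discriminant (0)² - 4·(16) = -64 < 0, so r = ± 4i.
Hence x_h = C1*cos(4*t) + C2*sin(4*t).
For the particular solution try x_p = A0. Substituting and matching coefficients of each power of t gives A0 = 3/16, so x_p = 3/16.

x = 3/16 + C1*cos(4*t) + C2*sin(4*t)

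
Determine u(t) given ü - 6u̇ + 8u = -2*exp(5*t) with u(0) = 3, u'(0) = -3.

u = -7*exp(4*t)/2 - 2*exp(5*t)/3 + 43*exp(2*t)/6

Characteristic equation r² - 6r + 8 = 0 factors as (r - 4)(r - 2) = 0, so r = 4, 2.
Hence u_h = C1*exp(4*t) + C2*exp(2*t).
Try u_p = A*exp(5*t). Substituting into the equation and dividing by exp(5*t) gives A = -2/3, so u_p = -2*exp(5*t)/3.
General solution: u = -2*exp(5*t)/3 + C1*exp(4*t) + C2*exp(2*t).
Apply the initial conditions: u(0) = -2/3 + C1 + C2 = 3 and u'(0) = -10/3 + 2*C2 + 4*C1 = -3. Solving gives C1 = -7/2, C2 = 43/6.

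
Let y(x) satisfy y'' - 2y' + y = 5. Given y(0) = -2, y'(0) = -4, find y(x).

Characteristic equation r² - 2r + 1 = 0 has discriminant (-2)² - 4·(1) = 0, so r = 1 is a repeated root.
Hence y_h = (C1 + C2*x)*exp(x).
For the particular solution try y_p = A0. Substituting and matching coefficients of each power of x gives A0 = 5, so y_p = 5.
General solution: y = 5 + C1*exp(x) + C2*x*exp(x).
Apply the initial conditions: y(0) = 5 + C1 = -2 and y'(0) = C1 + C2 = -4. Solving gives C1 = -7, C2 = 3.

y = 5 - 7*exp(x) + 3*x*exp(x)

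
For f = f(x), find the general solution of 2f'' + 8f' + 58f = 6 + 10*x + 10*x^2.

f = 1813/24389 + 5*x**2/29 + 105*x/841 + C1*cos(5*x)*exp(-2*x) + C2*exp(-2*x)*sin(5*x)

Divide through by 2: f'' + 4f' + 29f = 3 + 5*x + 5*x^2.
Characteristic equation r² + 4r + 29 = 0 has discriminant (4)² - 4·(29) = -100 < 0, so r = -2 ± 5i.
Hence f_h = C1*cos(5*x)*exp(-2*x) + C2*exp(-2*x)*sin(5*x).
For the particular solution try f_p = A0 + A1*x + A2*x^2. Substituting and matching coefficients of each power of x gives A0 = 1813/24389, A1 = 105/841, A2 = 5/29, so f_p = 1813/24389 + 5*x^2/29 + 105*x/841.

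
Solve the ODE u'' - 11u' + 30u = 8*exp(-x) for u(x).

Characteristic equation r² - 11r + 30 = 0 factors as (r - 6)(r - 5) = 0, so r = 6, 5.
Hence u_h = C1*exp(6*x) + C2*exp(5*x).
Try u_p = A*exp(-x). Substituting into the equation and dividing by exp(-x) gives A = 4/21, so u_p = 4*exp(-x)/21.

u = 4*exp(-x)/21 + C1*exp(6*x) + C2*exp(5*x)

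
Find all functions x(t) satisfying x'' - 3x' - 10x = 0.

Characteristic equation r² - 3r - 10 = 0 factors as (r - 5)(r + 2) = 0, so r = 5, -2.
Hence x_h = C1*exp(5*t) + C2*exp(-2*t).

x = C1*exp(5*t) + C2*exp(-2*t)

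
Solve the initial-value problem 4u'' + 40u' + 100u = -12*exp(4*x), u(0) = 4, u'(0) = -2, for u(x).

u = -exp(4*x)/27 + 109*exp(-5*x)/27 + 55*x*exp(-5*x)/3

Divide through by 4: u'' + 10u' + 25u = -3*exp(4*x).
Characteristic equation r² + 10r + 25 = 0 has discriminant (10)² - 4·(25) = 0, so r = -5 is a repeated root.
Hence u_h = (C1 + C2*x)*exp(-5*x).
Try u_p = A*exp(4*x). Substituting into the equation and dividing by exp(4*x) gives A = -1/27, so u_p = -exp(4*x)/27.
General solution: u = -exp(4*x)/27 + C1*exp(-5*x) + C2*x*exp(-5*x).
Apply the initial conditions: u(0) = -1/27 + C1 = 4 and u'(0) = -4/27 + C2 - 5*C1 = -2. Solving gives C1 = 109/27, C2 = 55/3.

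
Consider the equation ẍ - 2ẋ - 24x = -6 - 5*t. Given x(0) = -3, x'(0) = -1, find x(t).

x = 67/288 - 509*exp(6*t)/360 - 291*exp(-4*t)/160 + 5*t/24

Characteristic equation r² - 2r - 24 = 0 factors as (r + 4)(r - 6) = 0, so r = -4, 6.
Hence x_h = C1*exp(-4*t) + C2*exp(6*t).
For the particular solution try x_p = A0 + A1*t. Substituting and matching coefficients of each power of t gives A0 = 67/288, A1 = 5/24, so x_p = 67/288 + 5*t/24.
General solution: x = 67/288 + 5*t/24 + C1*exp(-4*t) + C2*exp(6*t).
Apply the initial conditions: x(0) = 67/288 + C1 + C2 = -3 and x'(0) = 5/24 - 4*C1 + 6*C2 = -1. Solving gives C1 = -291/160, C2 = -509/360.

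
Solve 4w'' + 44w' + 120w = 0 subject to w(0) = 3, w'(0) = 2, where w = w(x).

w = -17*exp(-6*x) + 20*exp(-5*x)

Divide through by 4: w'' + 11w' + 30w = 0.
Characteristic equation r² + 11r + 30 = 0 factors as (r + 5)(r + 6) = 0, so r = -5, -6.
Hence w_h = C1*exp(-5*x) + C2*exp(-6*x).
Apply the initial conditions: w(0) = C1 + C2 = 3 and w'(0) = -6*C2 - 5*C1 = 2. Solving gives C1 = 20, C2 = -17.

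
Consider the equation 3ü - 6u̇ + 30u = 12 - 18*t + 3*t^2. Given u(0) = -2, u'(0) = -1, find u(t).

u = 67/250 - 14*t/25 + t**2/10 - 567*cos(3*t)*exp(t)/250 + 457*exp(t)*sin(3*t)/750

Divide through by 3: u'' - 2u' + 10u = 4 + t^2 - 6*t.
Characteristic equation r² - 2r + 10 = 0 has discriminant (-2)² - 4·(10) = -36 < 0, so r = 1 ± 3i.
Hence u_h = C1*cos(3*t)*exp(t) + C2*exp(t)*sin(3*t).
For the particular solution try u_p = A0 + A1*t + A2*t^2. Substituting and matching coefficients of each power of t gives A0 = 67/250, A1 = -14/25, A2 = 1/10, so u_p = 67/250 - 14*t/25 + t^2/10.
General solution: u = 67/250 - 14*t/25 + t^2/10 + C1*cos(3*t)*exp(t) + C2*exp(t)*sin(3*t).
Apply the initial conditions: u(0) = 67/250 + C1 = -2 and u'(0) = -14/25 + C1 + 3*C2 = -1. Solving gives C1 = -567/250, C2 = 457/750.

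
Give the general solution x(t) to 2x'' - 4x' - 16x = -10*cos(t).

Divide through by 2: x'' - 2x' - 8x = -5*cos(t).
Characteristic equation r² - 2r - 8 = 0 factors as (r - 4)(r + 2) = 0, so r = 4, -2.
Hence x_h = C1*exp(4*t) + C2*exp(-2*t).
Try x_p = A*cos(t) + B*sin(t). Substituting and equating the coefficients of cos(t) and sin(t) gives A = 9/17, B = 2/17, so x_p = 2*sin(t)/17 + 9*cos(t)/17.

x = 2*sin(t)/17 + 9*cos(t)/17 + C1*exp(4*t) + C2*exp(-2*t)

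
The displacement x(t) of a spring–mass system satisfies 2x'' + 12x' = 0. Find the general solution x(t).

Divide through by 2: x'' + 6x' = 0.
Characteristic equation r² + 6r = 0 factors as (r + 6)r = 0, so r = -6, 0.
Hence x_h = C1*exp(-6*t) + C2.

x = C2 + C1*exp(-6*t)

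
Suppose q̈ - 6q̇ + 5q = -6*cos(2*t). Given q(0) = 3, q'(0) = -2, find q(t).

Characteristic equation r² - 6r + 5 = 0 factors as (r - 1)(r - 5) = 0, so r = 1, 5.
Hence q_h = C1*exp(t) + C2*exp(5*t).
Try q_p = A*cos(2*t) + B*sin(2*t). Substituting and equating the coefficients of cos(2t) and sin(2t) gives A = -6/145, B = 72/145, so q_p = -6*cos(2*t)/145 + 72*sin(2*t)/145.
General solution: q = -6*cos(2*t)/145 + 72*sin(2*t)/145 + C1*exp(t) + C2*exp(5*t).
Apply the initial conditions: q(0) = -6/145 + C1 + C2 = 3 and q'(0) = 144/145 + C1 + 5*C2 = -2. Solving gives C1 = 91/20, C2 = -175/116.

q = -175*exp(5*t)/116 - 6*cos(2*t)/145 + 72*sin(2*t)/145 + 91*exp(t)/20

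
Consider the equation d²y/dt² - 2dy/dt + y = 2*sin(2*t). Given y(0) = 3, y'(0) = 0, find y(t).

y = -6*sin(2*t)/25 + 8*cos(2*t)/25 + 67*exp(t)/25 - 11*t*exp(t)/5

Characteristic equation r² - 2r + 1 = 0 has discriminant (-2)² - 4·(1) = 0, so r = 1 is a repeated root.
Hence y_h = (C1 + C2*t)*exp(t).
Try y_p = A*cos(2*t) + B*sin(2*t). Substituting and equating the coefficients of cos(2t) and sin(2t) gives A = 8/25, B = -6/25, so y_p = -6*sin(2*t)/25 + 8*cos(2*t)/25.
General solution: y = -6*sin(2*t)/25 + 8*cos(2*t)/25 + C1*exp(t) + C2*t*exp(t).
Apply the initial conditions: y(0) = 8/25 + C1 = 3 and y'(0) = -12/25 + C1 + C2 = 0. Solving gives C1 = 67/25, C2 = -11/5.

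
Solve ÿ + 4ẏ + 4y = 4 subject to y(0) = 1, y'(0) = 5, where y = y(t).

Characteristic equation r² + 4r + 4 = 0 has discriminant (4)² - 4·(4) = 0, so r = -2 is a repeated root.
Hence y_h = (C1 + C2*t)*exp(-2*t).
For the particular solution try y_p = A0. Substituting and matching coefficients of each power of t gives A0 = 1, so y_p = 1.
General solution: y = 1 + C1*exp(-2*t) + C2*t*exp(-2*t).
Apply the initial conditions: y(0) = 1 + C1 = 1 and y'(0) = C2 - 2*C1 = 5. Solving gives C1 = 0, C2 = 5.

y = 1 + 5*t*exp(-2*t)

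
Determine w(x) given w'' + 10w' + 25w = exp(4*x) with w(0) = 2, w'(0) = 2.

w = exp(4*x)/81 + 161*exp(-5*x)/81 + 107*x*exp(-5*x)/9

Characteristic equation r² + 10r + 25 = 0 has discriminant (10)² - 4·(25) = 0, so r = -5 is a repeated root.
Hence w_h = (C1 + C2*x)*exp(-5*x).
Try w_p = A*exp(4*x). Substituting into the equation and dividing by exp(4*x) gives A = 1/81, so w_p = exp(4*x)/81.
General solution: w = exp(4*x)/81 + C1*exp(-5*x) + C2*x*exp(-5*x).
Apply the initial conditions: w(0) = 1/81 + C1 = 2 and w'(0) = 4/81 + C2 - 5*C1 = 2. Solving gives C1 = 161/81, C2 = 107/9.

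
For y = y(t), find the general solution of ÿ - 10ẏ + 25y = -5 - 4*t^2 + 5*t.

y = -99/625 - 4*t**2/25 + 9*t/125 + C1*exp(5*t) + C2*t*exp(5*t)

Characteristic equation r² - 10r + 25 = 0 has discriminant (-10)² - 4·(25) = 0, so r = 5 is a repeated root.
Hence y_h = (C1 + C2*t)*exp(5*t).
For the particular solution try y_p = A0 + A1*t + A2*t^2. Substituting and matching coefficients of each power of t gives A0 = -99/625, A1 = 9/125, A2 = -4/25, so y_p = -99/625 - 4*t^2/25 + 9*t/125.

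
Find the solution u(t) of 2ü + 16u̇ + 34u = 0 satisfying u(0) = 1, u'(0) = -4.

u = cos(t)*exp(-4*t)

Divide through by 2: u'' + 8u' + 17u = 0.
Characteristic equation r² + 8r + 17 = 0 has discriminant (8)² - 4·(17) = -4 < 0, so r = -4 ± i.
Hence u_h = C1*cos(t)*exp(-4*t) + C2*exp(-4*t)*sin(t).
Apply the initial conditions: u(0) = C1 = 1 and u'(0) = C2 - 4*C1 = -4. Solving gives C1 = 1, C2 = 0.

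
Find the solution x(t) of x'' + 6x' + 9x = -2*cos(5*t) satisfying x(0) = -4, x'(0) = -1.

x = -1164*exp(-3*t)/289 - 15*sin(5*t)/289 + 8*cos(5*t)/289 - 218*t*exp(-3*t)/17

Characteristic equation r² + 6r + 9 = 0 has discriminant (6)² - 4·(9) = 0, so r = -3 is a repeated root.
Hence x_h = (C1 + C2*t)*exp(-3*t).
Try x_p = A*cos(5*t) + B*sin(5*t). Substituting and equating the coefficients of cos(5t) and sin(5t) gives A = 8/289, B = -15/289, so x_p = -15*sin(5*t)/289 + 8*cos(5*t)/289.
General solution: x = -15*sin(5*t)/289 + 8*cos(5*t)/289 + C1*exp(-3*t) + C2*t*exp(-3*t).
Apply the initial conditions: x(0) = 8/289 + C1 = -4 and x'(0) = -75/289 + C2 - 3*C1 = -1. Solving gives C1 = -1164/289, C2 = -218/17.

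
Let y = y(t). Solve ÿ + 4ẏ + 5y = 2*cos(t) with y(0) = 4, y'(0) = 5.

y = cos(t)/4 + sin(t)/4 + 15*cos(t)*exp(-2*t)/4 + 49*exp(-2*t)*sin(t)/4

Characteristic equation r² + 4r + 5 = 0 has discriminant (4)² - 4·(5) = -4 < 0, so r = -2 ± i.
Hence y_h = C1*cos(t)*exp(-2*t) + C2*exp(-2*t)*sin(t).
Try y_p = A*cos(t) + B*sin(t). Substituting and equating the coefficients of cos(t) and sin(t) gives A = 1/4, B = 1/4, so y_p = cos(t)/4 + sin(t)/4.
General solution: y = cos(t)/4 + sin(t)/4 + C1*cos(t)*exp(-2*t) + C2*exp(-2*t)*sin(t).
Apply the initial conditions: y(0) = 1/4 + C1 = 4 and y'(0) = 1/4 + C2 - 2*C1 = 5. Solving gives C1 = 15/4, C2 = 49/4.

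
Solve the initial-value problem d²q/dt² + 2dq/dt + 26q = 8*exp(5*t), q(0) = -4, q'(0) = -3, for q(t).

Characteristic equation r² + 2r + 26 = 0 has discriminant (2)² - 4·(26) = -100 < 0, so r = -1 ± 5i.
Hence q_h = C1*cos(5*t)*exp(-t) + C2*exp(-t)*sin(5*t).
Try q_p = A*exp(5*t). Substituting into the equation and dividing by exp(5*t) gives A = 8/61, so q_p = 8*exp(5*t)/61.
General solution: q = 8*exp(5*t)/61 + C1*cos(5*t)*exp(-t) + C2*exp(-t)*sin(5*t).
Apply the initial conditions: q(0) = 8/61 + C1 = -4 and q'(0) = 40/61 - C1 + 5*C2 = -3. Solving gives C1 = -252/61, C2 = -95/61.

q = 8*exp(5*t)/61 - 252*cos(5*t)*exp(-t)/61 - 95*exp(-t)*sin(5*t)/61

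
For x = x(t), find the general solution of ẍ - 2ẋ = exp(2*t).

Characteristic equation r² - 2r = 0 factors as (r - 2)r = 0, so r = 2, 0.
Hence x_h = C1*exp(2*t) + C2.
Since exp(2*t) solves the homogeneous equation (r = 2 is a root of multiplicity 1), multiply the trial by t. Try x_p = A*t*exp(2*t). Substituting into the equation and dividing by exp(2*t) gives A = 1/2, so x_p = t*exp(2*t)/2.

x = C2 + C1*exp(2*t) + t*exp(2*t)/2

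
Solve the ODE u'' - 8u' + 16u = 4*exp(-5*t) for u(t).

Characteristic equation r² - 8r + 16 = 0 has discriminant (-8)² - 4·(16) = 0, so r = 4 is a repeated root.
Hence u_h = (C1 + C2*t)*exp(4*t).
Try u_p = A*exp(-5*t). Substituting into the equation and dividing by exp(-5*t) gives A = 4/81, so u_p = 4*exp(-5*t)/81.

u = 4*exp(-5*t)/81 + C1*exp(4*t) + C2*t*exp(4*t)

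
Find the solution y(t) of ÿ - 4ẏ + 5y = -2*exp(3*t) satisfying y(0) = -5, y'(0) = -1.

Characteristic equation r² - 4r + 5 = 0 has discriminant (-4)² - 4·(5) = -4 < 0, so r = 2 ± i.
Hence y_h = C1*cos(t)*exp(2*t) + C2*exp(2*t)*sin(t).
Try y_p = A*exp(3*t). Substituting into the equation and dividing by exp(3*t) gives A = -1, so y_p = -exp(3*t).
General solution: y = -exp(3*t) + C1*cos(t)*exp(2*t) + C2*exp(2*t)*sin(t).
Apply the initial conditions: y(0) = -1 + C1 = -5 and y'(0) = -3 + C2 + 2*C1 = -1. Solving gives C1 = -4, C2 = 10.

y = -exp(3*t) - 4*cos(t)*exp(2*t) + 10*exp(2*t)*sin(t)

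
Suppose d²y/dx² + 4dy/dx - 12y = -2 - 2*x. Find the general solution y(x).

y = 2/9 + x/6 + C1*exp(2*x) + C2*exp(-6*x)

Characteristic equation r² + 4r - 12 = 0 factors as (r - 2)(r + 6) = 0, so r = 2, -6.
Hence y_h = C1*exp(2*x) + C2*exp(-6*x).
For the particular solution try y_p = A0 + A1*x. Substituting and matching coefficients of each power of x gives A0 = 2/9, A1 = 1/6, so y_p = 2/9 + x/6.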